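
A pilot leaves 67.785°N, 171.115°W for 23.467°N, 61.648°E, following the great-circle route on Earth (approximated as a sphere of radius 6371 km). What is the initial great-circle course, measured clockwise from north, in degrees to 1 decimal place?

312.3°

With φ₁ = 1.1831, φ₂ = 0.4096, Δλ = -2.2207 rad, the forward-azimuth formula gives
θ = atan2( sin Δλ cos φ₂ , cos φ₁ sin φ₂ − sin φ₁ cos φ₂ cos Δλ ) = atan2(-0.7303, 0.6644) = -47.70°.
Adding 360° brings this into [0°, 360°): 312.3°.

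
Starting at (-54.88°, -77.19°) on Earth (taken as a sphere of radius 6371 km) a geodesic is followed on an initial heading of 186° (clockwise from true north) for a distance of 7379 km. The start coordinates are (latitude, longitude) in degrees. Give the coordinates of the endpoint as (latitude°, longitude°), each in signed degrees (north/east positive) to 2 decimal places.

Angular distance δ = d/R = 7379/6371 = 1.15822 rad; initial bearing θ = 3.2463 rad.
sin φ₂ = sin φ₁ cos δ + cos φ₁ sin δ cos θ = (-0.8179)(0.4010) + (0.5753)(0.9161)(-0.9945) = -0.8521, so φ₂ = -58.44°.
Δλ = atan2(sin θ sin δ cos φ₁, cos δ − sin φ₁ sin φ₂) = atan2(-0.0551, -0.2960) = -169.458°.
λ₂ = -77.190° − 169.458° = -246.65° → 113.35° after wrapping to (−180°, 180°].

-58.44°, 113.35°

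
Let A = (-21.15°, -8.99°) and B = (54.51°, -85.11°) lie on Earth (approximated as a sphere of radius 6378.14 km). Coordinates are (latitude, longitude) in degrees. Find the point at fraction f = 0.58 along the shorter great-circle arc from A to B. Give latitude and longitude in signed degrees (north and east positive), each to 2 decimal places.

The central angle between A and B is δ = 1.7354 rad.
With f = 0.58, the slerp weights are sin((1−f)δ)/sin δ = 0.6752 and sin(fδ)/sin δ = 0.8566.
Weighted sum of the unit vectors: (0.6752)·(0.9212,-0.1457,-0.3608) + (0.8566)·(0.0495,-0.5784,0.8142) = (0.6643, -0.5939, 0.4538).
Converting back: φ = atan2(z, √(x²+y²)) = 26.99°, λ = atan2(y, x) = -41.79°.

26.99°, -41.79°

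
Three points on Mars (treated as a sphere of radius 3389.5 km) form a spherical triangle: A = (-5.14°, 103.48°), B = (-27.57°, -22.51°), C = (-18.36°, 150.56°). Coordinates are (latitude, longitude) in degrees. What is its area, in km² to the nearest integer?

Side lengths (central angles): a = 2.3314, b = 0.8340, c = 2.0684 rad; semiperimeter s = 2.6169.
By l'Huilier's theorem, tan(E/4) = √[tan(s/2) tan((s−a)/2) tan((s−b)/2) tan((s−c)/2)], giving spherical excess E = 1.6305 rad.
Area = E·R² = 1.6305 × (3389.5)² ≈ 18732757 km².

18732757 km²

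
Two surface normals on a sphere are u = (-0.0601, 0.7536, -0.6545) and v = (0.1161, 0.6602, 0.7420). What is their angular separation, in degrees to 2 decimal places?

89.72°

u·v = 0.0049; |u| = 0.9999, |v| = 1.0000.
cos θ = (u·v)/(|u||v|) = 0.0049, so θ = 89.72°.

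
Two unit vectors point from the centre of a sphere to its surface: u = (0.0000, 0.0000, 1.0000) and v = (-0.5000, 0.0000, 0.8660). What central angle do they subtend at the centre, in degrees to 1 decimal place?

30.0°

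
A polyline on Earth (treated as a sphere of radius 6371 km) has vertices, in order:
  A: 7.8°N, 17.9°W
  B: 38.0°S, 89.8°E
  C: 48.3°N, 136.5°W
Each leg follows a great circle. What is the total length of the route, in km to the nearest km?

Leg A→B: central angle 1.8975 rad, distance 12089.0 km.
Leg B→C: central angle 2.5354 rad, distance 16153.3 km.
Total: 12089.0 + 16153.3 ≈ 28242 km.

28242 km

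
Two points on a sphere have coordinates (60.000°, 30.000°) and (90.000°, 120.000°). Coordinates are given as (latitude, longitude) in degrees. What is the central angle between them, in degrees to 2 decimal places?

30.00°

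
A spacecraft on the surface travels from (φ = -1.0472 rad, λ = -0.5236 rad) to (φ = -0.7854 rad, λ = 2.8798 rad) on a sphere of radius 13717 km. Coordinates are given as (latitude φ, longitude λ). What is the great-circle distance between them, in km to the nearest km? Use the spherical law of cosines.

17784 km

With latitudes φ₁ = -60.000°, φ₂ = -45.000° and longitude difference Δλ = -165.000°:
cos c = sin φ₁ sin φ₂ + cos φ₁ cos φ₂ cos Δλ = (-0.8660)(-0.7071) + (0.5000)(0.7071)(-0.9659) = 0.27087,
so c = arccos(0.27087) = 1.29650 rad.
Distance = R·c = 13717 × 1.2965 ≈ 17784 km.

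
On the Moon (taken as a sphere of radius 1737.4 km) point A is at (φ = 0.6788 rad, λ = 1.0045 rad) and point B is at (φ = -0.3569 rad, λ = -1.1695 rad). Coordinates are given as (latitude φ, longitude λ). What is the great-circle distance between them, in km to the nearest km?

In radians: φ₁ = 0.6788, φ₂ = -0.3569, Δλ = -124.561° = -2.1740 rad.
cos c = sin φ₁ sin φ₂ + cos φ₁ cos φ₂ cos Δλ = (0.6279)(-0.3494) + (0.7783)(0.9370)(-0.5673) = -0.63306,
so c = arccos(-0.63306) = 2.25630 rad.
Distance = R·c = 1737.4 × 2.2563 ≈ 3920 km.

3920 km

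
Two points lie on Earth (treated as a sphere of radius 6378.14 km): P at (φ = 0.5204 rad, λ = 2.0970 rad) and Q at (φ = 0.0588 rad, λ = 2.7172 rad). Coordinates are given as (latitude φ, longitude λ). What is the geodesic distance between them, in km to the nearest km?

4762 km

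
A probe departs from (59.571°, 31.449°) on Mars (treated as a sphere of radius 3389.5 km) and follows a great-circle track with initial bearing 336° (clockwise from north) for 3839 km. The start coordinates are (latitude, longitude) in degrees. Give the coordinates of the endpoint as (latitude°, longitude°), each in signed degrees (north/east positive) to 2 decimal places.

Angular distance δ = d/R = 3839/3389.5 = 1.13262 rad; initial bearing θ = 5.8643 rad.
sin φ₂ = sin φ₁ cos δ + cos φ₁ sin δ cos θ = (0.8623)(0.4243) + (0.5065)(0.9055)(0.9135) = 0.7848, so φ₂ = 51.70°.
Δλ = atan2(sin θ sin δ cos φ₁, cos δ − sin φ₁ sin φ₂) = atan2(-0.1865, -0.2524) = -143.536°.
λ₂ = 31.449° − 143.536° = -112.09°.

51.70°, -112.09°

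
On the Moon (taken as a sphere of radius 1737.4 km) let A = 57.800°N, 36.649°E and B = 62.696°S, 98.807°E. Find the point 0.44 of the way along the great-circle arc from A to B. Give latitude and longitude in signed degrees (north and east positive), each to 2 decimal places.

Central angle δ = 2.2624 rad. Interpolating on the sphere with fraction f = 0.44:
P = [sin((1−f)δ)·A + sin(fδ)·B] / sin δ = 1.2388·A + 1.0893·B in Cartesian coordinates,
giving P = (0.4531, 0.8878, 0.0804), i.e. latitude 4.61°, longitude 62.96°.

4.61°, 62.96°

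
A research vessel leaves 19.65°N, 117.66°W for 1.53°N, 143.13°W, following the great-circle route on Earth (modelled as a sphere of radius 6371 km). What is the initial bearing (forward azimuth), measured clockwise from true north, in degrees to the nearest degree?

With φ₁ = 0.3430, φ₂ = 0.0267, Δλ = -0.4445 rad, the forward-azimuth formula gives
θ = atan2( sin Δλ cos φ₂ , cos φ₁ sin φ₂ − sin φ₁ cos φ₂ cos Δλ ) = atan2(-0.4299, -0.2783) = -122.92°.
Adding 360° brings this into [0°, 360°): 237°.

237°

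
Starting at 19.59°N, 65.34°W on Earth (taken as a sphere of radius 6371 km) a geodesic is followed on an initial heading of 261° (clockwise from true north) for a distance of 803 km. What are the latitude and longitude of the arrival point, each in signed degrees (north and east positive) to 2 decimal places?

18.31°, -72.85°

Angular distance δ = d/R = 803/6371 = 0.12604 rad; initial bearing θ = 4.5553 rad.
sin φ₂ = sin φ₁ cos δ + cos φ₁ sin δ cos θ = (0.3353)(0.9921) + (0.9421)(0.1257)(-0.1564) = 0.3141, so φ₂ = 18.31°.
Δλ = atan2(sin θ sin δ cos φ₁, cos δ − sin φ₁ sin φ₂) = atan2(-0.1170, 0.8868) = -7.515°.
λ₂ = -65.340° − 7.515° = -72.85°.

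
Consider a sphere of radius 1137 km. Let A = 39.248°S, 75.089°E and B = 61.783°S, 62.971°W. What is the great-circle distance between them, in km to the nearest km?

1457 km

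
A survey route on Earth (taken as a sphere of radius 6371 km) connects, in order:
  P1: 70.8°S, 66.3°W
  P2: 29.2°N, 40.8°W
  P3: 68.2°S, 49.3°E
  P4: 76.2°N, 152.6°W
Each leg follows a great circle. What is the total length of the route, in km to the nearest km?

43177 km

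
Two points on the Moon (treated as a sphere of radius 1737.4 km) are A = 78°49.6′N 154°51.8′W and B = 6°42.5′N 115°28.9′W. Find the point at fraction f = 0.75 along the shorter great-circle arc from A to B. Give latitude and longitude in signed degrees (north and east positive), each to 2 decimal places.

The central angle between A and B is δ = 1.3043 rad.
With f = 0.75, the slerp weights are sin((1−f)δ)/sin δ = 0.3320 and sin(fδ)/sin δ = 0.8599.
Weighted sum of the unit vectors: (0.3320)·(-0.1754,-0.0823,0.9810) + (0.8599)·(-0.4273,-0.8965,0.1168) = (-0.4256, -0.7982, 0.4262).
Converting back: φ = atan2(z, √(x²+y²)) = 25.23°, λ = atan2(y, x) = -118.07°.

25.23°, -118.07°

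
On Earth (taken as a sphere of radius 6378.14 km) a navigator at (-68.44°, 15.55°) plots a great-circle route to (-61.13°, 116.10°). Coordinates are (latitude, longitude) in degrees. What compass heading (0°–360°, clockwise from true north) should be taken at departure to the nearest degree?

130°

With φ₁ = -1.1945, φ₂ = -1.0669, Δλ = 1.7549 rad, the forward-azimuth formula gives
θ = atan2( sin Δλ cos φ₂ , cos φ₁ sin φ₂ − sin φ₁ cos φ₂ cos Δλ ) = atan2(0.4747, -0.4040) = 130.40°.
So the initial bearing is 130°.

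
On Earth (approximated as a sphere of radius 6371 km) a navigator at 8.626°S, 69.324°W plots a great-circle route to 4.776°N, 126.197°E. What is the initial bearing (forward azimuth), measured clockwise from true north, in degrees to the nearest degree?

257°

With φ₁ = -0.1506, φ₂ = 0.0834, Δλ = -2.8707 rad, the forward-azimuth formula gives
θ = atan2( sin Δλ cos φ₂ , cos φ₁ sin φ₂ − sin φ₁ cos φ₂ cos Δλ ) = atan2(-0.2667, -0.0617) = -103.03°.
Adding 360° brings this into [0°, 360°): 257°.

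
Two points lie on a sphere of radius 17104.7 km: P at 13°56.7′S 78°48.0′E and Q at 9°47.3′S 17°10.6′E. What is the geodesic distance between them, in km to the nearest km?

18000 km

With latitudes φ₁ = -13.945°, φ₂ = -9.788° and longitude difference Δλ = -61.623°:
cos c = sin φ₁ sin φ₂ + cos φ₁ cos φ₂ cos Δλ = (-0.2410)(-0.1700) + (0.9705)(0.9854)(0.4753) = 0.49551,
so c = arccos(0.49551) = 1.05237 rad.
Distance = R·c = 17104.7 × 1.0524 ≈ 18000 km.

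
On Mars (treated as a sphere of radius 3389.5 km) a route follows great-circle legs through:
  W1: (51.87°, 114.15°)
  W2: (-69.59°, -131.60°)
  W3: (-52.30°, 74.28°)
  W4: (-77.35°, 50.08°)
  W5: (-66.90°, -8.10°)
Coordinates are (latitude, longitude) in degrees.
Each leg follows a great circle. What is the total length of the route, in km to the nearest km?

14694 km

Leg W1→W2: central angle 2.5422 rad, distance 8616.7 km.
Leg W2→W3: central angle 0.9888 rad, distance 3351.6 km.
Leg W3→W4: central angle 0.4642 rad, distance 1573.5 km.
Leg W4→W5: central angle 0.3399 rad, distance 1152.0 km.
Total: 8616.7 + 3351.6 + 1573.5 + 1152.0 ≈ 14694 km.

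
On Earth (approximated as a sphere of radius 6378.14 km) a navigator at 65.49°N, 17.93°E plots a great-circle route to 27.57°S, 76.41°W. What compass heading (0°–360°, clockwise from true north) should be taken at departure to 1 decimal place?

Δλ = -94.340° = -1.6465 rad.
y = sin Δλ · cos φ₂ = (-0.9971)(0.8864) = -0.8839
x = cos φ₁ sin φ₂ − sin φ₁ cos φ₂ cos Δλ = (0.4149)(-0.4628) − (0.9099)(0.8864)(-0.0757) = -0.1310
θ = atan2(y, x) = -98.43°; adding 360° gives 261.6°.

261.6°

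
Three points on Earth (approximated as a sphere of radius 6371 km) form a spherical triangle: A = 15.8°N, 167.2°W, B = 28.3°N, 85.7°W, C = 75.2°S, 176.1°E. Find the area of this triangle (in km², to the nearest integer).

Side lengths (central angles): a = 2.0834, b = 1.5986, c = 1.3137 rad; semiperimeter s = 2.4978.
By l'Huilier's theorem, tan(E/4) = √[tan(s/2) tan((s−a)/2) tan((s−b)/2) tan((s−c)/2)], giving spherical excess E = 1.6992 rad.
Area = E·R² = 1.6992 × (6371)² ≈ 68971721 km².

68971721 km²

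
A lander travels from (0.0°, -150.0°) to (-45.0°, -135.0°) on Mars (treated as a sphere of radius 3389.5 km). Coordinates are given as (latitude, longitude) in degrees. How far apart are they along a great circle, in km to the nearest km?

With latitudes φ₁ = 0.000°, φ₂ = -45.000° and longitude difference Δλ = 15.000°:
cos c = sin φ₁ sin φ₂ + cos φ₁ cos φ₂ cos Δλ = (0.0000)(-0.7071) + (1.0000)(0.7071)(0.9659) = 0.68301,
so c = arccos(0.68301) = 0.81892 rad.
Distance = R·c = 3389.5 × 0.8189 ≈ 2776 km.

2776 km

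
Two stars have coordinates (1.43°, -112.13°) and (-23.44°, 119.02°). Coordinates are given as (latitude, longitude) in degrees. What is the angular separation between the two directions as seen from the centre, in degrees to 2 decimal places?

125.82°

Let φ₁ = 0.0250 rad, φ₂ = -0.4091 rad, and Δλ = -2.2489 rad.
cos c = sin φ₁ sin φ₂ + cos φ₁ cos φ₂ cos Δλ = (0.0250)(-0.3978) + (0.9997)(0.9175)(-0.6273) = -0.58527,
so c = arccos(-0.58527) = 2.19600 rad.
So the angular separation is 125.82°.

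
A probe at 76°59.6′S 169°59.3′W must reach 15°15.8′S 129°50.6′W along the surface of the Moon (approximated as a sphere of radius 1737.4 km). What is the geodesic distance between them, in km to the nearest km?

In radians: φ₁ = -1.3438, φ₂ = -0.2664, Δλ = 40.145° = 0.7007 rad.
cos c = sin φ₁ sin φ₂ + cos φ₁ cos φ₂ cos Δλ = (-0.9743)(-0.2633) + (0.2251)(0.9647)(0.7644) = 0.42248,
so c = arccos(0.42248) = 1.13462 rad.
Distance = R·c = 1737.4 × 1.1346 ≈ 1971 km.

1971 km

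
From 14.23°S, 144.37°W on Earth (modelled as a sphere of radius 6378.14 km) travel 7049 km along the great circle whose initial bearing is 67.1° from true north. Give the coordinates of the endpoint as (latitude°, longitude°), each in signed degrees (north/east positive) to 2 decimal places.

13.10°, -86.69°

Angular distance δ = d/R = 7049/6378.14 = 1.10518 rad; initial bearing θ = 1.1711 rad.
sin φ₂ = sin φ₁ cos δ + cos φ₁ sin δ cos θ = (-0.2458)(0.4490) + (0.9693)(0.8935)(0.3891) = 0.2267, so φ₂ = 13.10°.
Δλ = atan2(sin θ sin δ cos φ₁, cos δ − sin φ₁ sin φ₂) = atan2(0.7979, 0.5047) = 57.685°.
λ₂ = -144.370° + 57.685° = -86.69°.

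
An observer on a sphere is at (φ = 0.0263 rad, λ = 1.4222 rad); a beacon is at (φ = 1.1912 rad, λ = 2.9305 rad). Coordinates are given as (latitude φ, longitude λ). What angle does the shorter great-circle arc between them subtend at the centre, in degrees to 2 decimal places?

87.27°

With latitudes φ₁ = 1.507°, φ₂ = 68.251° and longitude difference Δλ = 86.419°:
Haversine: a = sin²(Δφ/2) + cos φ₁ cos φ₂ sin²(Δλ/2) = 0.3026 + (0.9997)(0.3705)(0.4688) = 0.47622.
Central angle c = 2·arcsin(√a) = 1.52322 rad.
So the angular separation is 87.27°.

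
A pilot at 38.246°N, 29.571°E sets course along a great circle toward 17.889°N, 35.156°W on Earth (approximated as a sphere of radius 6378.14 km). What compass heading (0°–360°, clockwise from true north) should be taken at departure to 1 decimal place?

Δλ = -64.727° = -1.1297 rad.
y = sin Δλ · cos φ₂ = (-0.9043)(0.9517) = -0.8606
x = cos φ₁ sin φ₂ − sin φ₁ cos φ₂ cos Δλ = (0.7854)(0.3072) − (0.6190)(0.9517)(0.4269) = -0.0103
θ = atan2(y, x) = -90.68°; adding 360° gives 269.3°.

269.3°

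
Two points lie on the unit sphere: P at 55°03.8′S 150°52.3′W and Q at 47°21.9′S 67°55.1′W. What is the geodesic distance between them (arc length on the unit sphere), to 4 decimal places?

In radians: φ₁ = -0.9610, φ₂ = -0.8267, Δλ = 82.953° = 1.4478 rad.
cos c = sin φ₁ sin φ₂ + cos φ₁ cos φ₂ cos Δλ = (-0.8198)(-0.7357) + (0.5727)(0.6773)(0.1227) = 0.65069,
so c = arccos(0.65069) = 0.86231 rad.
On the unit sphere the arc length equals the central angle: 0.8623.

0.8623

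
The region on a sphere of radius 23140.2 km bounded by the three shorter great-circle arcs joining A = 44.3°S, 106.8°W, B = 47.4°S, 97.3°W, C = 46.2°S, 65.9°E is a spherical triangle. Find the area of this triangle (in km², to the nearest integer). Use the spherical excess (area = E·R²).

54309595 km²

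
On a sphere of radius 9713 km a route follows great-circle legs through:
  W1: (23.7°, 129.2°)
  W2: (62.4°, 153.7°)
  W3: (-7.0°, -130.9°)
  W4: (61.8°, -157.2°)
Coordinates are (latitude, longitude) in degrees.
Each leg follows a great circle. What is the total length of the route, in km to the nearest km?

Leg W1→W2: central angle 0.7344 rad, distance 7133.2 km.
Leg W2→W3: central angle 1.5629 rad, distance 15180.3 km.
Leg W3→W4: central angle 1.2524 rad, distance 12164.3 km.
Total: 7133.2 + 15180.3 + 12164.3 ≈ 34478 km.

34478 km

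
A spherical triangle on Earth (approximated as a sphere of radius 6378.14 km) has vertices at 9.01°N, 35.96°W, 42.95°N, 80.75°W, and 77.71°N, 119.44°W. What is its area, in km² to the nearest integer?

Side lengths (central angles): a = 0.6643, b = 1.3930, c = 0.9024 rad; semiperimeter s = 1.4798.
By l'Huilier's theorem, tan(E/4) = √[tan(s/2) tan((s−a)/2) tan((s−b)/2) tan((s−c)/2)], giving spherical excess E = 0.2849 rad.
Area = E·R² = 0.2849 × (6378.14)² ≈ 11588815 km².

11588815 km²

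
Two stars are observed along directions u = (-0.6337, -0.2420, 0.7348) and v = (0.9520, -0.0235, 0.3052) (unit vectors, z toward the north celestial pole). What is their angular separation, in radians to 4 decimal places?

u·v = -0.3733; |u| = 1.0000, |v| = 1.0000.
cos θ = (u·v)/(|u||v|) = -0.3733, so θ = 1.9534 rad.

1.9534 rad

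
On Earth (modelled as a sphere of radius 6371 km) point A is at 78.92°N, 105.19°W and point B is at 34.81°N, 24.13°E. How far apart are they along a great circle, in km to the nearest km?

In radians: φ₁ = 1.3774, φ₂ = 0.6075, Δλ = 129.320° = 2.2571 rad.
Haversine: a = sin²(Δφ/2) + cos φ₁ cos φ₂ sin²(Δλ/2) = 0.1410 + (0.1922)(0.8210)(0.8168) = 0.26988.
Central angle c = 2·arcsin(√a) = 1.09254 rad.
Distance = R·c = 6371 × 1.0925 ≈ 6961 km.

6961 km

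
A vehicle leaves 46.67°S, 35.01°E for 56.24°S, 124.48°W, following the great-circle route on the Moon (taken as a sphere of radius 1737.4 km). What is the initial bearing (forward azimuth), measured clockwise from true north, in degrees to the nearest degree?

Δλ = -159.490° = -2.7836 rad.
y = sin Δλ · cos φ₂ = (-0.3504)(0.5557) = -0.1947
x = cos φ₁ sin φ₂ − sin φ₁ cos φ₂ cos Δλ = (0.6862)(-0.8314) − (-0.7274)(0.5557)(-0.9366) = -0.9491
θ = atan2(y, x) = -168.41°; adding 360° gives 192°.

192°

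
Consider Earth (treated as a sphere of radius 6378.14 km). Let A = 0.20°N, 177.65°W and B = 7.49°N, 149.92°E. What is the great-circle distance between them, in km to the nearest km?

3690 km

With latitudes φ₁ = 0.200°, φ₂ = 7.490° and longitude difference Δλ = -32.430°:
Haversine: a = sin²(Δφ/2) + cos φ₁ cos φ₂ sin²(Δλ/2) = 0.0040 + (1.0000)(0.9915)(0.0780) = 0.08135.
Central angle c = 2·arcsin(√a) = 0.57848 rad.
Distance = R·c = 6378.14 × 0.5785 ≈ 3690 km.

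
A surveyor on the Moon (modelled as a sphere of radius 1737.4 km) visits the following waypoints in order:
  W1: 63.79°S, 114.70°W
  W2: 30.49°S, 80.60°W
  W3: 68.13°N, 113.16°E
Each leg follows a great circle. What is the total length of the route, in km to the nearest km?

5492 km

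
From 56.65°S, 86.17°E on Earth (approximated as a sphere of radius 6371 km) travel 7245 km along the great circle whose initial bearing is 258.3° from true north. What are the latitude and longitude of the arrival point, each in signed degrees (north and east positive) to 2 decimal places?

-26.88°, 1.14°

Angular distance δ = d/R = 7245/6371 = 1.13718 rad; initial bearing θ = 4.5082 rad.
sin φ₂ = sin φ₁ cos δ + cos φ₁ sin δ cos θ = (-0.8353)(0.4202) + (0.5498)(0.9075)(-0.2028) = -0.4521, so φ₂ = -26.88°.
Δλ = atan2(sin θ sin δ cos φ₁, cos δ − sin φ₁ sin φ₂) = atan2(-0.4885, 0.0425) = -85.031°.
λ₂ = 86.170° − 85.031° = 1.14°.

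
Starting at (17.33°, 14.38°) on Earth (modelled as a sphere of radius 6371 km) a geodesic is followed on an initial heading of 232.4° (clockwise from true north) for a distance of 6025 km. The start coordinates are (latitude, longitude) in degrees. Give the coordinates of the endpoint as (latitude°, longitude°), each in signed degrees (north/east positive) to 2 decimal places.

-17.34°, -27.92°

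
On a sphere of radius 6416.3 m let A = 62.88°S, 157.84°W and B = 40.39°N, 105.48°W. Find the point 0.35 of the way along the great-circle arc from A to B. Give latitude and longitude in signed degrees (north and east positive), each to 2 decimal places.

-28.25°, -130.28°

Central angle δ = 1.9441 rad. Interpolating on the sphere with fraction f = 0.35:
P = [sin((1−f)δ)·A + sin(fδ)·B] / sin δ = 1.0237·A + 0.6757·B in Cartesian coordinates,
giving P = (-0.5696, -0.6720, -0.4733), i.e. latitude -28.25°, longitude -130.28°.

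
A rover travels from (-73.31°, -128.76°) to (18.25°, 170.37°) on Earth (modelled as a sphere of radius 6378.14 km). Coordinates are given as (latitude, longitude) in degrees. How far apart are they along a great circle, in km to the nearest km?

With latitudes φ₁ = -73.310°, φ₂ = 18.250° and longitude difference Δλ = -60.870°:
cos c = sin φ₁ sin φ₂ + cos φ₁ cos φ₂ cos Δλ = (-0.9579)(0.3132) + (0.2872)(0.9497)(0.4868) = -0.16720,
so c = arccos(-0.16720) = 1.73878 rad.
Distance = R·c = 6378.14 × 1.7388 ≈ 11090 km.

11090 km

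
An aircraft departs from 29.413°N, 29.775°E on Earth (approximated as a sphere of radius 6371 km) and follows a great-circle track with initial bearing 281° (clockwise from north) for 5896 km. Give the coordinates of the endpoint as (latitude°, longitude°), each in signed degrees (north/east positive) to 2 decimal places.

25.35°, -30.43°

Angular distance δ = d/R = 5896/6371 = 0.92544 rad; initial bearing θ = 4.9044 rad.
sin φ₂ = sin φ₁ cos δ + cos φ₁ sin δ cos θ = (0.4911)(0.6015) + (0.8711)(0.7989)(0.1908) = 0.4282, so φ₂ = 25.35°.
Δλ = atan2(sin θ sin δ cos φ₁, cos δ − sin φ₁ sin φ₂) = atan2(-0.6831, 0.3912) = -60.202°.
λ₂ = 29.775° − 60.202° = -30.43°.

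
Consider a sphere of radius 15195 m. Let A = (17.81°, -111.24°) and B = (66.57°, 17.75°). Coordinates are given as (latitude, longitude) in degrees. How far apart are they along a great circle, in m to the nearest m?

In radians: φ₁ = 0.3108, φ₂ = 1.1619, Δλ = 128.990° = 2.2513 rad.
cos c = sin φ₁ sin φ₂ + cos φ₁ cos φ₂ cos Δλ = (0.3059)(0.9175) + (0.9521)(0.3976)(-0.6292) = 0.04245,
so c = arccos(0.04245) = 1.52833 rad.
Distance = R·c = 15195 × 1.5283 ≈ 23223 m.

23223 m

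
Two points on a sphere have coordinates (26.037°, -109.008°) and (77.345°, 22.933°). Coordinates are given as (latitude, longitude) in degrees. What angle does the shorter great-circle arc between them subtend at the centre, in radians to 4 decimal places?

With latitudes φ₁ = 26.037°, φ₂ = 77.345° and longitude difference Δλ = 131.941°:
Haversine: a = sin²(Δφ/2) + cos φ₁ cos φ₂ sin²(Δλ/2) = 0.1874 + (0.8985)(0.2191)(0.8342) = 0.35164.
Central angle c = 2·arcsin(√a) = 1.26954 rad.
So the angular separation is 1.2695 rad.

1.2695 rad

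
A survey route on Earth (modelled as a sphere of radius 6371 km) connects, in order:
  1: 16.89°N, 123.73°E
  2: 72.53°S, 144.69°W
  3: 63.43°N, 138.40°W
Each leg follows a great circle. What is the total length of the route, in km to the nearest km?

26975 km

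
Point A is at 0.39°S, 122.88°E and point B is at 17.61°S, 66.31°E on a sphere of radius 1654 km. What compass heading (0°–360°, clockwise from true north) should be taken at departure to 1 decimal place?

249.4°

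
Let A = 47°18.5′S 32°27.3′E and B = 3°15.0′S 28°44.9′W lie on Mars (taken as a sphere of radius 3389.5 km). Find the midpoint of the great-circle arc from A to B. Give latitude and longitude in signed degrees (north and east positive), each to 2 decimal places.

-28.60°, -4.59°

Central angle δ = 1.1942 rad. Interpolating on the sphere with fraction f = 0.5:
P = [sin((1−f)δ)·A + sin(fδ)·B] / sin δ = 0.6046·A + 0.6046·B in Cartesian coordinates,
giving P = (0.8752, -0.0703, -0.4787), i.e. latitude -28.60°, longitude -4.59°.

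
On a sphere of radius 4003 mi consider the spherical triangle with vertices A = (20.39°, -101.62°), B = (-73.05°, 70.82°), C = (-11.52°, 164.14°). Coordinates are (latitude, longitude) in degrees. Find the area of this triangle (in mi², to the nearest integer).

34174069 mi²

Side lengths (central angles): a = 1.3954, b = 1.7087, c = 2.2195 rad; semiperimeter s = 2.6618.
By l'Huilier's theorem, tan(E/4) = √[tan(s/2) tan((s−a)/2) tan((s−b)/2) tan((s−c)/2)], giving spherical excess E = 2.1327 rad.
Area = E·R² = 2.1327 × (4003)² ≈ 34174069 mi².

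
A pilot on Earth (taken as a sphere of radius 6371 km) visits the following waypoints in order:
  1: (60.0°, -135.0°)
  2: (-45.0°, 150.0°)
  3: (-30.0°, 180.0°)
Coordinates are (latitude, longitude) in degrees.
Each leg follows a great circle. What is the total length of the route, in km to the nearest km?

16599 km

Leg 1→2: central angle 2.1187 rad, distance 13498.0 km.
Leg 2→3: central angle 0.4867 rad, distance 3100.7 km.
Total: 13498.0 + 3100.7 ≈ 16599 km.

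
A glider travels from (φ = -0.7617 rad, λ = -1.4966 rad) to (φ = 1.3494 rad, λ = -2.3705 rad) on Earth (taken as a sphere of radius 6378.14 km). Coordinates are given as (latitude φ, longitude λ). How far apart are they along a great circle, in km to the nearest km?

In radians: φ₁ = -0.7617, φ₂ = 1.3494, Δλ = -50.071° = -0.8739 rad.
cos c = sin φ₁ sin φ₂ + cos φ₁ cos φ₂ cos Δλ = (-0.6902)(0.9756) + (0.7237)(0.2196)(0.6418) = -0.57131,
so c = arccos(-0.57131) = 2.17890 rad.
Distance = R·c = 6378.14 × 2.1789 ≈ 13897 km.

13897 km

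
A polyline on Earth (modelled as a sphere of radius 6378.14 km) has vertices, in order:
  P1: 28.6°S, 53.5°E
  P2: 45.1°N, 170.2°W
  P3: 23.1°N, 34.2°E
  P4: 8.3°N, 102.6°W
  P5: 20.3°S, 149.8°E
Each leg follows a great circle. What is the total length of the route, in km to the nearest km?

Leg P1→P2: central angle 2.4769 rad, distance 15798.3 km.
Leg P2→P3: central angle 1.8895 rad, distance 12051.8 km.
Leg P3→P4: central angle 2.2229 rad, distance 14178.0 km.
Leg P4→P5: central angle 1.9078 rad, distance 12168.5 km.
Total: 15798.3 + 12051.8 + 14178.0 + 12168.5 ≈ 54197 km.

54197 km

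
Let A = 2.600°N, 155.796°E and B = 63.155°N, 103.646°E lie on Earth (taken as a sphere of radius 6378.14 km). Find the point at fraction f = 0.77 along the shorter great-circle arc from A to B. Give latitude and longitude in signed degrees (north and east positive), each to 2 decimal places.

51.70°, 125.98°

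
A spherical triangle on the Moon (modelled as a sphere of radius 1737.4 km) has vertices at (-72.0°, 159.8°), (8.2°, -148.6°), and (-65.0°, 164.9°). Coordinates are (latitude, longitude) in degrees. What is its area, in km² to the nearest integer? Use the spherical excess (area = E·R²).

Side lengths (central angles): a = 1.4115, b = 0.1263, c = 1.5164 rad; semiperimeter s = 1.5271.
By l'Huilier's theorem, tan(E/4) = √[tan(s/2) tan((s−a)/2) tan((s−b)/2) tan((s−c)/2)], giving spherical excess E = 0.0632 rad.
Area = E·R² = 0.0632 × (1737.4)² ≈ 190699 km².

190699 km²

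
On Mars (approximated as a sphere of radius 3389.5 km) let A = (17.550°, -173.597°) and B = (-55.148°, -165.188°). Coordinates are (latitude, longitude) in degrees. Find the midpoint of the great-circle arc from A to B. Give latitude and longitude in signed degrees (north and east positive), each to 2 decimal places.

-18.84°, -170.45°

The central angle between A and B is δ = 1.2749 rad.
With f = 0.5, the slerp weights are sin((1−f)δ)/sin δ = 0.6222 and sin(fδ)/sin δ = 0.6222.
Weighted sum of the unit vectors: (0.6222)·(-0.9475,-0.1063,0.3015) + (0.6222)·(-0.5525,-0.1461,-0.8206) = (-0.9333, -0.1571, -0.3230).
Converting back: φ = atan2(z, √(x²+y²)) = -18.84°, λ = atan2(y, x) = -170.45°.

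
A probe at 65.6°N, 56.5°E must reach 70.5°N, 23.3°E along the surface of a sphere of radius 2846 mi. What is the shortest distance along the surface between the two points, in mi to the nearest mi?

652 mi

Let φ₁ = 1.1449 rad, φ₂ = 1.2305 rad, and Δλ = -0.5794 rad.
cos c = sin φ₁ sin φ₂ + cos φ₁ cos φ₂ cos Δλ = (0.9107)(0.9426) + (0.4131)(0.3338)(0.8368) = 0.97384,
so c = arccos(0.97384) = 0.22926 rad.
Distance = R·c = 2846 × 0.2293 ≈ 652 mi.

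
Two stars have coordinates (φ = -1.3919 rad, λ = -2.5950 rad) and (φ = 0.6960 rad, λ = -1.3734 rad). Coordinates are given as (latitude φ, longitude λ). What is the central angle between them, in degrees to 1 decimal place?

125.7°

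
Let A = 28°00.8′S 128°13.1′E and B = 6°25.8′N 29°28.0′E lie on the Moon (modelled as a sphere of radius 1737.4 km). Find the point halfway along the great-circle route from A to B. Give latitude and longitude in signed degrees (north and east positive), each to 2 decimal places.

-16.28°, 74.90°

The central angle between A and B is δ = 1.7580 rad.
With f = 0.5, the slerp weights are sin((1−f)δ)/sin δ = 0.7838 and sin(fδ)/sin δ = 0.7838.
Weighted sum of the unit vectors: (0.7838)·(-0.5462,0.6936,-0.4697) + (0.7838)·(0.8652,0.4888,0.1120) = (0.2500, 0.9268, -0.2803).
Converting back: φ = atan2(z, √(x²+y²)) = -16.28°, λ = atan2(y, x) = 74.90°.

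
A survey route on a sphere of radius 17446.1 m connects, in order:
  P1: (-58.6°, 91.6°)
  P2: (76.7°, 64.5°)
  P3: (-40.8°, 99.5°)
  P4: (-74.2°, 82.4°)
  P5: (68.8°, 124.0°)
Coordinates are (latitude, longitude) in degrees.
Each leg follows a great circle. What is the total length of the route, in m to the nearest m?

Leg P1→P2: central angle 2.3803 rad, distance 41527.3 m.
Leg P2→P3: central angle 2.0866 rad, distance 36403.2 m.
Leg P3→P4: central angle 0.5993 rad, distance 10455.3 m.
Leg P4→P5: central angle 2.5383 rad, distance 44283.3 m.
Total: 41527.3 + 36403.2 + 10455.3 + 44283.3 ≈ 132669 m.

132669 m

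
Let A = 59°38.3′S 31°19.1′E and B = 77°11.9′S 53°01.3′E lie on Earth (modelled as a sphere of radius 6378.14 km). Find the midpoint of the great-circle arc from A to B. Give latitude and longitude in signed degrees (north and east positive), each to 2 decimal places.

-68.72°, 37.89°

Central angle δ = 0.3318 rad. Interpolating on the sphere with fraction f = 0.5:
P = [sin((1−f)δ)·A + sin(fδ)·B] / sin δ = 0.5070·A + 0.5070·B in Cartesian coordinates,
giving P = (0.2865, 0.2229, -0.9318), i.e. latitude -68.72°, longitude 37.89°.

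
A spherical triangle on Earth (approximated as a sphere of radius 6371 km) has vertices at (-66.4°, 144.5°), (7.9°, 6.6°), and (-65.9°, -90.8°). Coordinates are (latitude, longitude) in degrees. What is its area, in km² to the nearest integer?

Side lengths (central angles): a = 1.7493, b = 0.7326, c = 2.0044 rad; semiperimeter s = 2.2432.
By l'Huilier's theorem, tan(E/4) = √[tan(s/2) tan((s−a)/2) tan((s−b)/2) tan((s−c)/2)], giving spherical excess E = 0.9535 rad.
Area = E·R² = 0.9535 × (6371)² ≈ 38703256 km².

38703256 km²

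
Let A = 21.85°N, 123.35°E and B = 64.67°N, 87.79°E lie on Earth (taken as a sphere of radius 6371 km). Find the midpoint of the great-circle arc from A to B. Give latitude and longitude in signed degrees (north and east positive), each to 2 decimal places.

44.46°, 112.32°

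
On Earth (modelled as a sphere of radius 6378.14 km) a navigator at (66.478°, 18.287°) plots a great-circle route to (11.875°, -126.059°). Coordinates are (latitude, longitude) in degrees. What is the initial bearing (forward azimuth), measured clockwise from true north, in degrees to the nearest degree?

325°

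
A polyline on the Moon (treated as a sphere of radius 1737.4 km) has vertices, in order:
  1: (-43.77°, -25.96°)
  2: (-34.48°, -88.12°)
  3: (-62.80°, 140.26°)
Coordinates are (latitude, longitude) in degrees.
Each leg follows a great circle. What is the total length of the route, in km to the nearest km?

Leg 1→2: central angle 0.8371 rad, distance 1454.4 km.
Leg 2→3: central angle 1.3148 rad, distance 2284.3 km.
Total: 1454.4 + 2284.3 ≈ 3739 km.

3739 km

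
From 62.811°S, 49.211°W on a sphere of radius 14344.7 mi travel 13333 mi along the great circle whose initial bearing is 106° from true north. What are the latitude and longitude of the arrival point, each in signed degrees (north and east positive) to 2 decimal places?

-39.28°, 35.09°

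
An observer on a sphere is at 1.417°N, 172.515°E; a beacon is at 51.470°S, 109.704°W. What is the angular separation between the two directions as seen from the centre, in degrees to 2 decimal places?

83.54°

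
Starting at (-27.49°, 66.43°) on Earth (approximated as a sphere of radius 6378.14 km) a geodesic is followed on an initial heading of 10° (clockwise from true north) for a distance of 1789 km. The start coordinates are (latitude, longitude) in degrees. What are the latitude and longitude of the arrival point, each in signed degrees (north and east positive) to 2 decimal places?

Angular distance δ = d/R = 1789/6378.14 = 0.28049 rad; initial bearing θ = 0.1745 rad.
sin φ₂ = sin φ₁ cos δ + cos φ₁ sin δ cos θ = (-0.4616)(0.9609) + (0.8871)(0.2768)(0.9848) = -0.2017, so φ₂ = -11.64°.
Δλ = atan2(sin θ sin δ cos φ₁, cos δ − sin φ₁ sin φ₂) = atan2(0.0426, 0.8678) = 2.813°.
λ₂ = 66.430° + 2.813° = 69.24°.

-11.64°, 69.24°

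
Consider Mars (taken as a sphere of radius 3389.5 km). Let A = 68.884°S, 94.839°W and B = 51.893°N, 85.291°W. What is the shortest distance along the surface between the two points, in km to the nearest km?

7157 km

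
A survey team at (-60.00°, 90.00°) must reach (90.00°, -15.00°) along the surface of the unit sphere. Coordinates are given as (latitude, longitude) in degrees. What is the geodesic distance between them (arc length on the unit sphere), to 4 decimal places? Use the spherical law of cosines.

2.6180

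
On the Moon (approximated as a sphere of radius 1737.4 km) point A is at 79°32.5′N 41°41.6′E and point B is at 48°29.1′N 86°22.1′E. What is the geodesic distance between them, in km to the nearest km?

1053 km

In radians: φ₁ = 1.3883, φ₂ = 0.8462, Δλ = 44.675° = 0.7797 rad.
Haversine: a = sin²(Δφ/2) + cos φ₁ cos φ₂ sin²(Δλ/2) = 0.0717 + (0.1815)(0.6628)(0.1444) = 0.08905.
Central angle c = 2·arcsin(√a) = 0.60606 rad.
Distance = R·c = 1737.4 × 0.6061 ≈ 1053 km.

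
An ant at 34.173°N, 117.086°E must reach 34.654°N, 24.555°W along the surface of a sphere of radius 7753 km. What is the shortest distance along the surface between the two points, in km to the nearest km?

13853 km

In radians: φ₁ = 0.5964, φ₂ = 0.6048, Δλ = -141.641° = -2.4721 rad.
cos c = sin φ₁ sin φ₂ + cos φ₁ cos φ₂ cos Δλ = (0.5617)(0.5686) + (0.8273)(0.8226)(-0.7841) = -0.21427,
so c = arccos(-0.21427) = 1.78675 rad.
Distance = R·c = 7753 × 1.7867 ≈ 13853 km.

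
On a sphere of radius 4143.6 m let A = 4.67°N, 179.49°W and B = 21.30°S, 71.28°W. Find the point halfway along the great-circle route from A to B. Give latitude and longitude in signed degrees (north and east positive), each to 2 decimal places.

-13.98°, -128.05°

Central angle δ = 1.8963 rad. Interpolating on the sphere with fraction f = 0.5:
P = [sin((1−f)δ)·A + sin(fδ)·B] / sin δ = 0.8573·A + 0.8573·B in Cartesian coordinates,
giving P = (-0.5981, -0.7641, -0.2416), i.e. latitude -13.98°, longitude -128.05°.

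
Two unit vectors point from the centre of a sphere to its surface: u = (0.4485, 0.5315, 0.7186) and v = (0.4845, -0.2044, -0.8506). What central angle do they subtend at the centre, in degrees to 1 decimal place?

u·v = -0.5026; |u| = 1.0000, |v| = 1.0000.
cos θ = (u·v)/(|u||v|) = -0.5026, so θ = 120.2°.

120.2°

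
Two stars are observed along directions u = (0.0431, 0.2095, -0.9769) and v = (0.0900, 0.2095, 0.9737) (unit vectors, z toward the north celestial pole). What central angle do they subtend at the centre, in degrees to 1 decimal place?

u·v = -0.9034; |u| = 1.0000, |v| = 1.0000.
cos θ = (u·v)/(|u||v|) = -0.9034, so θ = 154.6°.

154.6°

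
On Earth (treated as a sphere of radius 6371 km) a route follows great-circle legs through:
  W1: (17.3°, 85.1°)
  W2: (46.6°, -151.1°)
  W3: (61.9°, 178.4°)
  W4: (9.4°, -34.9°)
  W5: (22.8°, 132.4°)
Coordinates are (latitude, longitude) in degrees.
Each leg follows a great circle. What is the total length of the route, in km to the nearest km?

41286 km

Leg W1→W2: central angle 1.7202 rad, distance 10959.5 km.
Leg W2→W3: central angle 0.4033 rad, distance 2569.3 km.
Leg W3→W4: central angle 1.8176 rad, distance 11580.0 km.
Leg W4→W5: central angle 2.5391 rad, distance 16176.8 km.
Total: 10959.5 + 2569.3 + 11580.0 + 16176.8 ≈ 41286 km.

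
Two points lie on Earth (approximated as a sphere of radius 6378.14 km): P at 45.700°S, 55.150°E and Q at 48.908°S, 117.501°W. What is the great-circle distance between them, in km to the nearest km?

With latitudes φ₁ = -45.700°, φ₂ = -48.908° and longitude difference Δλ = -172.651°:
cos c = sin φ₁ sin φ₂ + cos φ₁ cos φ₂ cos Δλ = (-0.7157)(-0.7537) + (0.6984)(0.6573)(-0.9918) = 0.08411,
so c = arccos(0.08411) = 1.48659 rad.
Distance = R·c = 6378.14 × 1.4866 ≈ 9482 km.

9482 km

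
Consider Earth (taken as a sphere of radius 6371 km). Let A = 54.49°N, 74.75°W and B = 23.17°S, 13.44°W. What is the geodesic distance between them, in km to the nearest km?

Let φ₁ = 0.9510 rad, φ₂ = -0.4044 rad, and Δλ = 1.0701 rad.
cos c = sin φ₁ sin φ₂ + cos φ₁ cos φ₂ cos Δλ = (0.8140)(-0.3935) + (0.5808)(0.9193)(0.4801) = -0.06393,
so c = arccos(-0.06393) = 1.63477 rad.
Distance = R·c = 6371 × 1.6348 ≈ 10415 km.

10415 km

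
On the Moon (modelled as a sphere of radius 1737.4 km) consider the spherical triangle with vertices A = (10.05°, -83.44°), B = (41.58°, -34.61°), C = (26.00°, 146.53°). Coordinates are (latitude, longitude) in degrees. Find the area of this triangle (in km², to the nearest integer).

4587172 km²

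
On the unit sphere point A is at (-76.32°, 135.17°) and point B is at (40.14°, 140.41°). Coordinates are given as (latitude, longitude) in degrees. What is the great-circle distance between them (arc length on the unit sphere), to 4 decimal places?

2.0335

Let φ₁ = -1.3320 rad, φ₂ = 0.7006 rad, and Δλ = 0.0915 rad.
Haversine: a = sin²(Δφ/2) + cos φ₁ cos φ₂ sin²(Δλ/2) = 0.7228 + (0.2365)(0.7645)(0.0021) = 0.72316.
Central angle c = 2·arcsin(√a) = 2.03345 rad.
On the unit sphere the arc length equals the central angle: 2.0335.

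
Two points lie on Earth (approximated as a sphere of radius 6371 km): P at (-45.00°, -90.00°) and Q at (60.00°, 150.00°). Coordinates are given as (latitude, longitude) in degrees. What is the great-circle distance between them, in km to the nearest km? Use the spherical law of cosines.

15801 km

Let φ₁ = -0.7854 rad, φ₂ = 1.0472 rad, and Δλ = -2.0944 rad.
cos c = sin φ₁ sin φ₂ + cos φ₁ cos φ₂ cos Δλ = (-0.7071)(0.8660) + (0.7071)(0.5000)(-0.5000) = -0.78915,
so c = arccos(-0.78915) = 2.48022 rad.
Distance = R·c = 6371 × 2.4802 ≈ 15801 km.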